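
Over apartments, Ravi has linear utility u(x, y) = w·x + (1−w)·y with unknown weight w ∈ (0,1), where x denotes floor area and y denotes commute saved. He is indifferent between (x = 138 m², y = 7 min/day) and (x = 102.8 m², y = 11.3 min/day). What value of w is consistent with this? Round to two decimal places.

u(138,7) = u(102.8,11.3) means w·138 + (1−w)·7 = w·102.8 + (1−w)·11.3.
Rearranging, 35.2·w − 4.3·(1−w) = 0.
Hence w = 4.3/(35.2+4.3) = 4.3/39.5 = 0.11.

w = 0.11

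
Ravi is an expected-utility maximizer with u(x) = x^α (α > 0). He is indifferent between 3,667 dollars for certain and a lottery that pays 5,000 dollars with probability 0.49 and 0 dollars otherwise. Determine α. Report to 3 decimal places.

α ≈ 2.301

Since u(0) = 0, the lottery's EU is 0.49·5000^α.
Equating: 3667^α = 0.49·5000^α, i.e. 0.7334^α = 0.49.
Taking logs: α·ln(3667/5000) = ln(0.49), so α = -0.713350 / -0.310064 ≈ 2.301.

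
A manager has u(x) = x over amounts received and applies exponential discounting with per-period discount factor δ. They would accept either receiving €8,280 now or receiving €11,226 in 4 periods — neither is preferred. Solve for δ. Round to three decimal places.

δ ≈ 0.927

The payoff in 4 periods is discounted by δ^4, so u(8280) = δ^4·u(11226) and δ^4 = u(8280)/u(11226).
With u(x) = x: δ^4 = 8280/11226 = 0.73757.
Taking the 4th root: δ = 0.73757^(1/4) ≈ 0.927.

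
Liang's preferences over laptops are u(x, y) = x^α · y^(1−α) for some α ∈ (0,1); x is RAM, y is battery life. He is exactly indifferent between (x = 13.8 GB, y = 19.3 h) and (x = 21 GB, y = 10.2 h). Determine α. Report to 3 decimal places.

α ≈ 0.603

Set the two utilities equal: 13.8^α·19.3^(1−α) = 21^α·10.2^(1−α).
Taking logs: α·ln 13.8 + (1−α)·ln 19.3 = α·ln 21 + (1−α)·ln 10.2, i.e. α·-0.419854 = (1−α)·-0.637717.
So α/(1−α) = (-0.637717)/(-0.419854) = 1.518902, and α = 1.518902/2.518902 ≈ 0.603.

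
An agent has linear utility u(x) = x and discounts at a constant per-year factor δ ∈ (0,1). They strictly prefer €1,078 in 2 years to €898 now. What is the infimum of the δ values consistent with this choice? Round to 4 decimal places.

The preference means 898 < δ^2·1078.
Dividing by 1078: δ^2 > 0.83302. Both sides are positive, so the square root keeps the direction.
δ > 0.83302^(1/2) = 0.9127.

δ > 0.9127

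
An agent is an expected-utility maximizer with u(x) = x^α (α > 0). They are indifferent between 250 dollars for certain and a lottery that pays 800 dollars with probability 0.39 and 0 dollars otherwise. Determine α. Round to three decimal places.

Since u(0) = 0, the lottery's EU is 0.39·800^α.
Indifference: 250^α = 0.39·800^α, so (250/800)^α = 0.39.
Take logs: α = ln 0.39 / ln(250/800) ≈ 0.80953.

α ≈ 0.810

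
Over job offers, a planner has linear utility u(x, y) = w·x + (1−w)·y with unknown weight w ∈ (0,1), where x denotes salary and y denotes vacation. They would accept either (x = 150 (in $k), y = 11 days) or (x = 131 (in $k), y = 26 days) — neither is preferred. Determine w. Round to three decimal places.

w = 0.441

Indifference: w·150 + (1−w)·11 = w·131 + (1−w)·26.
Collecting terms: w·19 = (1−w)·15.
Hence w = 15/(19+15) = 15/34 = 0.441.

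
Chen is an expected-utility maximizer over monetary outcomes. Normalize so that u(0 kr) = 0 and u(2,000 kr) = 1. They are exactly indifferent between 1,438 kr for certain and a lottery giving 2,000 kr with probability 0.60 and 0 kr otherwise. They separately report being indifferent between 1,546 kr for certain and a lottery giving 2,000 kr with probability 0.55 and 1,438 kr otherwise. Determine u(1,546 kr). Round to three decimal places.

From the first indifference, u(1,438 kr) = 0.60·u(2,000 kr) + 0.40·u(0 kr) = 0.60·1 + 0.40·0 = 0.60.
Chaining: u(1,546 kr) = 0.55·1.00 + 0.45·0.60 = 0.8200.

0.820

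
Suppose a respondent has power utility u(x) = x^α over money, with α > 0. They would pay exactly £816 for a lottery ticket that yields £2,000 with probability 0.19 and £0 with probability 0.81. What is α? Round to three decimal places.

EU(lottery) = 0.19·2000^α + 0.81·0 = 0.19·2000^α.
Equating: 816^α = 0.19·2000^α, i.e. 0.4080^α = 0.19.
Take logs: α = ln 0.19 / ln(816/2000) ≈ 1.85249.

α ≈ 1.852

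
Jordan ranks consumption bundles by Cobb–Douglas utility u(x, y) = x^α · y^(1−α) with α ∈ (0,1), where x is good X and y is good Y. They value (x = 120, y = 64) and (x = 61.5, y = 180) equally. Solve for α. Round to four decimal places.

α ≈ 0.6074

The Cobb–Douglas utilities coincide, so 120^α·64^(1−α) = 61.5^α·180^(1−α).
(120/61.5)^α = (180/64)^(1−α); take logs: α·ln(120/61.5) = (1−α)·ln(180/64), i.e. α·0.6684546 = (1−α)·1.0340738.
So α/(1−α) = (1.0340738)/(0.6684546) = 1.5469619, and α = 1.5469619/2.5469619 ≈ 0.6074.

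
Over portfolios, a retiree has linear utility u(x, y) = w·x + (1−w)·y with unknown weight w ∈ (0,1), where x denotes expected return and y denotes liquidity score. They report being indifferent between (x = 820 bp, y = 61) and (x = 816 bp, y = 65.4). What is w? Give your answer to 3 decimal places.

w = 0.524

Equating utilities: w·820 + (1−w)·61 = w·816 + (1−w)·65.4.
Collecting terms: w·4 = (1−w)·4.4.
Hence w = 4.4/(4+4.4) = 4.4/8.4 = 0.524.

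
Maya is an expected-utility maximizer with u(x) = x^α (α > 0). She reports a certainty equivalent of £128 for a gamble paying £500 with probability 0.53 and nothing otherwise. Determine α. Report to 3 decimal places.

α ≈ 0.466

The lottery's expected utility is 0.53·u(500) + 0.47·u(0) = 0.53·500^α (since u(0) = 0 for α > 0).
Indifference: 128^α = 0.53·500^α, so (128/500)^α = 0.53.
Take logs: α = ln 0.53 / ln(128/500) ≈ 0.46594.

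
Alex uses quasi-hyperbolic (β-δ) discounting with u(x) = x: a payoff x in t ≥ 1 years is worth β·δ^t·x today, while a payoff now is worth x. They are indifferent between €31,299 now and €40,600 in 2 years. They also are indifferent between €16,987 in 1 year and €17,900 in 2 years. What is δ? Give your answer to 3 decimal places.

The second indifference involves only future payoffs, so β cancels: β·δ^1·16987 = β·δ^2·17900, giving δ = 16987/17900 = 0.94899.

δ ≈ 0.949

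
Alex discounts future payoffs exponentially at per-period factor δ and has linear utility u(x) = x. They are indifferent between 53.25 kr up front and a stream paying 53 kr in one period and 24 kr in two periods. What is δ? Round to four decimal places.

δ ≈ 0.7500

Present value of the stream is 53·δ + 24·δ². Indifference gives 53δ + 24δ² = 53.25.
That is, 24δ² + 53δ − 53.25 = 0, a quadratic in δ.
The positive root is δ = [−53 + √(53² + 4·24·53.25)] / (2·24) = (−53 + 89.000)/48 ≈ 0.7500.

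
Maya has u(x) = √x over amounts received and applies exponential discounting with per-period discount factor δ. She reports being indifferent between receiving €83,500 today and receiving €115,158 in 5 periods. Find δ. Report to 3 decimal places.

δ ≈ 0.968

Equating discounted utilities: u(83500) = δ^5·u(115158) ⇒ δ^5 = u(83500)/u(115158).
With u(x) = √x: δ^5 = √83500/√115158 = √(83500/115158) = 0.85152.
Hence δ = (0.85152)^(1/5) = 0.96837.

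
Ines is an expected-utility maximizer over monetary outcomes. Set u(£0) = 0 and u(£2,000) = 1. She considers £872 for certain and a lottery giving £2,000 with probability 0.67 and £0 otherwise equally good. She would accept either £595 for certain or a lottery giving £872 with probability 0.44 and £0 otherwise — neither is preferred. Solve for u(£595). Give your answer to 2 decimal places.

The first gamble pins u(£872): it must equal 0.67·1 + 0.33·0 = 0.67.
Chaining: u(£595) = 0.44·0.67 + 0.56·0.00 = 0.2948.

0.29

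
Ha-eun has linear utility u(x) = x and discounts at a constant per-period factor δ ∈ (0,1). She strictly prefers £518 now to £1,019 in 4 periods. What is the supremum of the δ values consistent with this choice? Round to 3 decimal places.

The preference means 518 > δ^4·1019.
Dividing by 1019: δ^4 < 0.50834. Both sides are positive, so the 4th root keeps the direction.
δ < (518/1019)^(1/4) ≈ 0.844.

δ < 0.844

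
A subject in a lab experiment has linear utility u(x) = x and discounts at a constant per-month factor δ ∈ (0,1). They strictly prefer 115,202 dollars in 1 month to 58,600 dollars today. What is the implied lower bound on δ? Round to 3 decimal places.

δ > 0.509

The preference means 58600 < δ·115202.
Dividing through by 115202 gives δ > 0.50867.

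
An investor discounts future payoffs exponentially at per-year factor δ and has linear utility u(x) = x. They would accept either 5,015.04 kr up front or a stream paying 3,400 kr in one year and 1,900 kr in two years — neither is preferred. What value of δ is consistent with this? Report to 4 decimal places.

Present value of the stream is 3400·δ + 1900·δ². Indifference gives 3400δ + 1900δ² = 5015.04.
That is, 1900δ² + 3400δ − 5015.04 = 0, a quadratic in δ.
The positive root is δ = [−3400 + √(3400² + 4·1900·5015.04)] / (2·1900) = (−3400 + 7048.000)/3800 ≈ 0.9600.

δ ≈ 0.9600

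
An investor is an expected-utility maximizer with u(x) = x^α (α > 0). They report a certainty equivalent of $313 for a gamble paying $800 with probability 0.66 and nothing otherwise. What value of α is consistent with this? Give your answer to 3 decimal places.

EU(lottery) = 0.66·800^α + 0.34·0 = 0.66·800^α.
Equating: 313^α = 0.66·800^α, i.e. 0.3912^α = 0.66.
α = ln(0.66) / ln(313/800) = -0.415515/-0.938409 ≈ 0.443.

α ≈ 0.443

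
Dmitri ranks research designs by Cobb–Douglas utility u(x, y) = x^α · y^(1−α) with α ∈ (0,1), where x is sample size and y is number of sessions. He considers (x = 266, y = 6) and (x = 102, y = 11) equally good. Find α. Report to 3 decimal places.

α ≈ 0.387

Set the two utilities equal: 266^α·6^(1−α) = 102^α·11^(1−α).
(266/102)^α = (11/6)^(1−α); take logs: α·ln(266/102) = (1−α)·ln(11/6), i.e. α·0.958523 = (1−α)·0.606136.
Thus α·(1.564659) = 0.606136, so α = 0.606136/1.564659 ≈ 0.387.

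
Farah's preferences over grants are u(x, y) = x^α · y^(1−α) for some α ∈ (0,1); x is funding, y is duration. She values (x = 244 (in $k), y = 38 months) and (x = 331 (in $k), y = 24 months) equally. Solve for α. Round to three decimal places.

α ≈ 0.601

Indifference: 244^α · 38^(1−α) = 331^α · 24^(1−α).
Taking logs: α·ln 244 + (1−α)·ln 38 = α·ln 331 + (1−α)·ln 24, i.e. α·-0.304950 = (1−α)·-0.459532.
With A = -0.304950 and B = -0.459532: α·A = (1−α)·B, so α = B/(A+B) = -0.459532/-0.764482 ≈ 0.601.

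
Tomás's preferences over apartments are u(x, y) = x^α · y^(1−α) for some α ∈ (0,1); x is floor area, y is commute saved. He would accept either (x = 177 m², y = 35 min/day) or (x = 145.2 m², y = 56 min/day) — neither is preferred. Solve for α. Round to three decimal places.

Indifference: 177^α · 35^(1−α) = 145.2^α · 56^(1−α).
(177/145.2)^α = (56/35)^(1−α); take logs: α·ln(177/145.2) = (1−α)·ln(56/35), i.e. α·0.198038 = (1−α)·0.470004.
So α/(1−α) = (0.470004)/(0.198038) = 2.373302, and α = 2.373302/3.373302 ≈ 0.704.

α ≈ 0.704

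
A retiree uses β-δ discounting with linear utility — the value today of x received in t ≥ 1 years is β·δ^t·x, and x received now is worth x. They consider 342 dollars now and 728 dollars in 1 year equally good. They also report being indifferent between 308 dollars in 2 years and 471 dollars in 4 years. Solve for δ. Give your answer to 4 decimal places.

δ ≈ 0.8087

The second indifference involves only future payoffs, so β cancels: β·δ^2·308 = β·δ^4·471, giving δ^2 = 308/471 = 0.65393, so δ = 0.80866.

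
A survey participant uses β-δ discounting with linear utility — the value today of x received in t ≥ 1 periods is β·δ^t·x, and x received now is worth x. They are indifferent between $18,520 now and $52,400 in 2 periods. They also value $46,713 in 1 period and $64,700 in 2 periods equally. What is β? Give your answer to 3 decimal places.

β ≈ 0.678

Both payoffs in the second observation are in the future, so β drops out: δ^1·46713 = δ^2·64700 ⇒ δ = 46713/64700 = 0.72199.
Now use the now-vs-future pair: 18520 = β·δ^2·52400 gives β = 18520/(0.52128·52400) ≈ 0.678.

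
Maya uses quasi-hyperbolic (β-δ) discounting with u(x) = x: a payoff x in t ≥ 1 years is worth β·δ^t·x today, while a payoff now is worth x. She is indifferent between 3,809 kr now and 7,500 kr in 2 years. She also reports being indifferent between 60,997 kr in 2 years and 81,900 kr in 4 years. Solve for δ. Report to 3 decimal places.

From the later pair, β·δ^2·60997 = β·δ^4·81900; dividing through, δ^2 = 60997/81900 = 0.74477, so δ = 0.86300.

δ ≈ 0.863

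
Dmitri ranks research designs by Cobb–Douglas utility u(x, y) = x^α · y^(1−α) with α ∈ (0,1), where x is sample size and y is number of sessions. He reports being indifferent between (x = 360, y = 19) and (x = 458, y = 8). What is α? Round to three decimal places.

Set the two utilities equal: 360^α·19^(1−α) = 458^α·8^(1−α).
Taking logs: α·ln 360 + (1−α)·ln 19 = α·ln 458 + (1−α)·ln 8, i.e. α·-0.240765 = (1−α)·-0.864997.
Thus α·(-1.105762) = -0.864997, so α = -0.864997/-1.105762 ≈ 0.782.

α ≈ 0.782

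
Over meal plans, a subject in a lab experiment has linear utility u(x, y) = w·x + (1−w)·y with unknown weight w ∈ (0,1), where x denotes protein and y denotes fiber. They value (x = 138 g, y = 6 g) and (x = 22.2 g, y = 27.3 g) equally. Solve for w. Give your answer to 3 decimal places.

Indifference: w·138 + (1−w)·6 = w·22.2 + (1−w)·27.3.
Rearranging, 115.8·w − 21.3·(1−w) = 0.
So w/(1−w) = 21.3/115.8 = 0.1839, giving w = 21.3/(115.8+21.3) = 0.155.

w = 0.155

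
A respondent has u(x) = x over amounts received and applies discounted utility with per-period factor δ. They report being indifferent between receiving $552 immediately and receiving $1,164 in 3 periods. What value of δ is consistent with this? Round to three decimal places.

The payoff in 3 periods is discounted by δ^3, so u(552) = δ^3·u(1164) and δ^3 = u(552)/u(1164).
With u(x) = x: δ^3 = 552/1164 = 0.47423.
So δ = 0.47423^(1/3) ≈ 0.780.

δ ≈ 0.780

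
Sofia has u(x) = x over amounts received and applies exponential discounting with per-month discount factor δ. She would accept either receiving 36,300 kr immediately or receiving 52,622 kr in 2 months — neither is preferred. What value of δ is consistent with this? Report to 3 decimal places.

Indifference means u(36300) = δ^2 · u(52622), so δ^2 = u(36300)/u(52622).
With u(x) = x: δ^2 = 36300/52622 = 0.68983.
So δ = 0.68983^(1/2) ≈ 0.831.

δ ≈ 0.831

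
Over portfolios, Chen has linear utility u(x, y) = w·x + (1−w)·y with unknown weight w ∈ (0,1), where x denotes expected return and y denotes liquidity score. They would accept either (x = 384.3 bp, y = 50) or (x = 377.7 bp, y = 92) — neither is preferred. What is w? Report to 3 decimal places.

w = 0.864

Indifference: w·384.3 + (1−w)·50 = w·377.7 + (1−w)·92.
Collecting terms: w·6.6 = (1−w)·42.
Hence w = 42/(6.6+42) = 42/48.6 = 0.864.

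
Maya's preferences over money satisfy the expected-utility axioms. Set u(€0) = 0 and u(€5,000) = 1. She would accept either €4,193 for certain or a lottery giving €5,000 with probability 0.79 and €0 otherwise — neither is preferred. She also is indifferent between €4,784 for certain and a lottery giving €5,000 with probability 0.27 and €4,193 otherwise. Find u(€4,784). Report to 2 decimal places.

The first gamble pins u(€4,193): it must equal 0.79·1 + 0.21·0 = 0.79.
The second indifference gives u(€4,784) = 0.27·u(€5,000) + 0.73·u(€4,193) = 0.27·1.00 + 0.73·0.79 = 0.8467.

0.85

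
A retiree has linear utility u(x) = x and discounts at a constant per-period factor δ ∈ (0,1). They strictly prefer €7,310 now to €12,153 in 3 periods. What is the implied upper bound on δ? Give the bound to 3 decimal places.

Comparing present values: 7310 > δ^3·12153.
Hence δ^3 < 7310/12153 = 0.60150, and x ↦ x^(1/3) is increasing on (0,∞).
δ < (7310/12153)^(1/3) ≈ 0.844.

δ < 0.844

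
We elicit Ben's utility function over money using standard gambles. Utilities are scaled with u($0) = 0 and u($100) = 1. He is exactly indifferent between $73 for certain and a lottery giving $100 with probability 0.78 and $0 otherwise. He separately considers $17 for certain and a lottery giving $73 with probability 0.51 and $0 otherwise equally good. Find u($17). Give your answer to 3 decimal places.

0.398

From the first indifference, u($73) = 0.78·u($100) + 0.22·u($0) = 0.78·1 + 0.22·0 = 0.78.
Then u($17) = 0.51·u($73) + 0.49·u($0) = 0.51·0.78 + 0.49·0.00 = 0.3978.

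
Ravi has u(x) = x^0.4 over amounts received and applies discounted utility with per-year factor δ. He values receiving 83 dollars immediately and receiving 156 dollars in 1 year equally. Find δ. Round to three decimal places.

δ ≈ 0.777

Indifference means u(83) = δ · u(156), so δ = u(83)/u(156).
With u(x) = x^0.4: δ = 83^0.4/156^0.4 = (83/156)^0.4 = 0.77693.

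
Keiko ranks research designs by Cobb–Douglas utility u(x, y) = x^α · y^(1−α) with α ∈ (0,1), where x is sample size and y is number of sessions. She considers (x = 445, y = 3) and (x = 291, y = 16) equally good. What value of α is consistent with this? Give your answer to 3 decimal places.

α ≈ 0.798

Indifference: 445^α · 3^(1−α) = 291^α · 16^(1−α).
(445/291)^α = (16/3)^(1−α); take logs: α·ln(445/291) = (1−α)·ln(16/3), i.e. α·0.424751 = (1−α)·1.673976.
Thus α·(2.098727) = 1.673976, so α = 1.673976/2.098727 ≈ 0.798.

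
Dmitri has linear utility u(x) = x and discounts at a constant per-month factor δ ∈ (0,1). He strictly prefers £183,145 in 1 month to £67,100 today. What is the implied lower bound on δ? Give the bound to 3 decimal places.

The preference means 67100 < δ·183145.
Dividing through by 183145 gives δ > 0.36638.

δ > 0.366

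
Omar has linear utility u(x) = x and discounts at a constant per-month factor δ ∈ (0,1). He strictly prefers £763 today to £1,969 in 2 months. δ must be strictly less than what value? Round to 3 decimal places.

Under u(x) = x this choice says 763 > δ^2·1969.
Hence δ^2 < 763/1969 = 0.38751, and x ↦ x^(1/2) is increasing on (0,∞).
δ < 0.38751^(1/2) = 0.623.

δ < 0.623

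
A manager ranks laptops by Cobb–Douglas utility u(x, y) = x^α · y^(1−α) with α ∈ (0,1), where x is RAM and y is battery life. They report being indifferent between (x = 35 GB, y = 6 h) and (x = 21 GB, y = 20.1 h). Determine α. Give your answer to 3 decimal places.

Set the two utilities equal: 35^α·6^(1−α) = 21^α·20.1^(1−α).
Taking logs: α·ln 35 + (1−α)·ln 6 = α·ln 21 + (1−α)·ln 20.1, i.e. α·0.510826 = (1−α)·1.208960.
So α/(1−α) = (1.208960)/(0.510826) = 2.366677, and α = 2.366677/3.366677 ≈ 0.703.

α ≈ 0.703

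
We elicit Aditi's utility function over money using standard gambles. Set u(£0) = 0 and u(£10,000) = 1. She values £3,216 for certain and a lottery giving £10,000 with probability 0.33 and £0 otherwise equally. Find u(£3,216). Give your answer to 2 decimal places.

0.33

By the standard-gamble method, u(£3,216) is just the indifference probability on the best outcome: 0.33.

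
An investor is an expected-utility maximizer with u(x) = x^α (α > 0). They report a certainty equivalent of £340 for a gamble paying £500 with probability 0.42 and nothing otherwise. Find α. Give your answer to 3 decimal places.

α ≈ 2.249

The lottery's expected utility is 0.42·u(500) + 0.58·u(0) = 0.42·500^α (since u(0) = 0 for α > 0).
Setting u(340) equal to that: 340^α = 0.42·500^α ⇒ (340/500)^α = 0.42.
Take logs: α = ln 0.42 / ln(340/500) ≈ 2.24938.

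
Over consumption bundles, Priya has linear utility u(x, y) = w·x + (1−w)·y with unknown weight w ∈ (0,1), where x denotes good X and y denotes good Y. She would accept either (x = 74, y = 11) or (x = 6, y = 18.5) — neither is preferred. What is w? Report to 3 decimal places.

w = 0.099

Equating utilities: w·74 + (1−w)·11 = w·6 + (1−w)·18.5.
Rearranging, 68·w − 7.5·(1−w) = 0.
The marginal rate of substitution is 7.5/68, so w = 7.5/(68+7.5) = 0.099.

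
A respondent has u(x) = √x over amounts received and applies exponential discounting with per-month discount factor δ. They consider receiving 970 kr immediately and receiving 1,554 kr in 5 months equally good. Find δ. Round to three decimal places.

The payoff in 5 months is discounted by δ^5, so u(970) = δ^5·u(1554) and δ^5 = u(970)/u(1554).
With u(x) = √x: δ^5 = √970/√1554 = √(970/1554) = 0.79006.
So δ = 0.79006^(1/5) ≈ 0.954.

δ ≈ 0.954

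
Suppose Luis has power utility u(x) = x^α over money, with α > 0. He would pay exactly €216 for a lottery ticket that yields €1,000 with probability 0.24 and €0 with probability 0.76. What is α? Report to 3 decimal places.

EU(lottery) = 0.24·1000^α + 0.76·0 = 0.24·1000^α.
Indifference: 216^α = 0.24·1000^α, so (216/1000)^α = 0.24.
Take logs: α = ln 0.24 / ln(216/1000) ≈ 0.93125.

α ≈ 0.931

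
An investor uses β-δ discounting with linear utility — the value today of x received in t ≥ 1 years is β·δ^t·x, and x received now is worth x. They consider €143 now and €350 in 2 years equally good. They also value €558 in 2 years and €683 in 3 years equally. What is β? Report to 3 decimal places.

The second indifference involves only future payoffs, so β cancels: β·δ^2·558 = β·δ^3·683, giving δ = 558/683 = 0.81698.
Substituting δ into 143 = β·δ^2·350: β = 143/(233.612) ≈ 0.612.

β ≈ 0.612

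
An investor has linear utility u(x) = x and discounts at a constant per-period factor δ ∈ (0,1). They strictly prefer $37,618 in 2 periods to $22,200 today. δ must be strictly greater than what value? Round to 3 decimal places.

Under u(x) = x this choice says 22200 < δ^2·37618.
Hence δ^2 > 22200/37618 = 0.59014, and x ↦ x^(1/2) is increasing on (0,∞).
δ > 0.59014^(1/2) = 0.768.

δ > 0.768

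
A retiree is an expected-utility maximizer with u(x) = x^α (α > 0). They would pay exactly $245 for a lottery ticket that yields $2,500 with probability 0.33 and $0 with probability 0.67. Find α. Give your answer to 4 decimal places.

Since u(0) = 0, the lottery's EU is 0.33·2500^α.
Setting u(245) equal to that: 245^α = 0.33·2500^α ⇒ (245/2500)^α = 0.33.
Take logs: α = ln 0.33 / ln(245/2500) ≈ 0.477298.

α ≈ 0.4773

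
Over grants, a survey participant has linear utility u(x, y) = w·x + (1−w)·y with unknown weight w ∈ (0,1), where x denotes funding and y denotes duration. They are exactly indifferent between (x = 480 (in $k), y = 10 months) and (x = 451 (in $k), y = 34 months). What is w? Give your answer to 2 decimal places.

Indifference: w·480 + (1−w)·10 = w·451 + (1−w)·34.
Collecting terms: w·29 = (1−w)·24.
So w/(1−w) = 24/29 = 0.8276, giving w = 24/(29+24) = 0.45.

w = 0.45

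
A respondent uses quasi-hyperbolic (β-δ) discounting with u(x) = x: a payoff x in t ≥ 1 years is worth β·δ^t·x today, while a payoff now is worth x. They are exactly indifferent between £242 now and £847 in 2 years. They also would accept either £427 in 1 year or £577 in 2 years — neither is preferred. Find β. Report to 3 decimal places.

β ≈ 0.522

The second indifference involves only future payoffs, so β cancels: β·δ^1·427 = β·δ^2·577, giving δ = 427/577 = 0.74003.
Now use the now-vs-future pair: 242 = β·δ^2·847 gives β = 242/(0.54765·847) ≈ 0.522.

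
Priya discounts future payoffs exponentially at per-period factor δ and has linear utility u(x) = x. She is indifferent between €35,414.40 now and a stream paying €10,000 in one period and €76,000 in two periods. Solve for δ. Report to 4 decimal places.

Equating present values: 35414.40 = 10000δ + 76000δ².
That is, 76000δ² + 10000δ − 35414.40 = 0, a quadratic in δ.
The positive root is δ = [−10000 + √(10000² + 4·76000·35414.40)] / (2·76000) = (−10000 + 104240.000)/152000 ≈ 0.6200.

δ ≈ 0.6200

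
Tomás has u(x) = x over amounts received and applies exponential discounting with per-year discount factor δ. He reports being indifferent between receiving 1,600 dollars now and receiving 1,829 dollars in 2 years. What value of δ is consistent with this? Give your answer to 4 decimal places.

Equating discounted utilities: u(1600) = δ^2·u(1829) ⇒ δ^2 = u(1600)/u(1829).
With u(x) = x: δ^2 = 1600/1829 = 0.87479.
Hence δ = (0.87479)^(1/2) = 0.935305.

δ ≈ 0.9353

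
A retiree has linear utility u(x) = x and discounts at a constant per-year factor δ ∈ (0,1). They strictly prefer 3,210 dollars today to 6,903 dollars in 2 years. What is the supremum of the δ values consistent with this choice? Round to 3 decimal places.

δ < 0.682

The preference means 3210 > δ^2·6903.
So δ^2 < 3210/6903 = 0.46502; taking the square root of both positive sides preserves the inequality.
δ < 0.46502^(1/2) = 0.682.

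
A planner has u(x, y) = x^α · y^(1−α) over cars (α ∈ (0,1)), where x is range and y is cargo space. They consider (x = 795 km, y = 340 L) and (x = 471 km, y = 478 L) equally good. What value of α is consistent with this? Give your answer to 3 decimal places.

Indifference: 795^α · 340^(1−α) = 471^α · 478^(1−α).
Taking logs: α·ln 795 + (1−α)·ln 340 = α·ln 471 + (1−α)·ln 478, i.e. α·0.523484 = (1−α)·0.340665.
With A = 0.523484 and B = 0.340665: α·A = (1−α)·B, so α = B/(A+B) = 0.340665/0.864149 ≈ 0.394.

α ≈ 0.394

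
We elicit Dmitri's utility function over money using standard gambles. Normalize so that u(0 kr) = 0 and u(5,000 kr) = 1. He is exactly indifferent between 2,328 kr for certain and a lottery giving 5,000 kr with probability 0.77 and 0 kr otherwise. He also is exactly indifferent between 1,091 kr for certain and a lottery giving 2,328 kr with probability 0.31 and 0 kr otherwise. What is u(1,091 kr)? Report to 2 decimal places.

First, u(2,328 kr) = 0.77·u(5,000 kr) + 0.23·u(0 kr) = 0.77.
Chaining: u(1,091 kr) = 0.31·0.77 + 0.69·0.00 = 0.2387.

0.24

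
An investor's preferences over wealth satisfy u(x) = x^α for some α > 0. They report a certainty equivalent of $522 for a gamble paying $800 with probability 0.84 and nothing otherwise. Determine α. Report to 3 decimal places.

The lottery's expected utility is 0.84·u(800) + 0.16·u(0) = 0.84·800^α (since u(0) = 0 for α > 0).
Equating: 522^α = 0.84·800^α, i.e. 0.6525^α = 0.84.
α = ln(0.84) / ln(522/800) = -0.174353/-0.426944 ≈ 0.408.

α ≈ 0.408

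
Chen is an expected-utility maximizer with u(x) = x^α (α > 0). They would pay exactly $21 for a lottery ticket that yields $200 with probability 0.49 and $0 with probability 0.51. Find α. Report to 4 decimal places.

Since u(0) = 0, the lottery's EU is 0.49·200^α.
Setting u(21) equal to that: 21^α = 0.49·200^α ⇒ (21/200)^α = 0.49.
α = ln(0.49) / ln(21/200) = -0.7133499/-2.2537949 ≈ 0.3165.

α ≈ 0.3165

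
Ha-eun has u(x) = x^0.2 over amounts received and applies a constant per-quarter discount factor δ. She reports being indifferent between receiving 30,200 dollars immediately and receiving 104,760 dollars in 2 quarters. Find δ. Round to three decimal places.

δ ≈ 0.883

Equating discounted utilities: u(30200) = δ^2·u(104760) ⇒ δ^2 = u(30200)/u(104760).
With u(x) = x^0.2: δ^2 = 30200^0.2/104760^0.2 = (30200/104760)^0.2 = 0.77976.
Taking the square root: δ = 0.77976^(1/2) ≈ 0.883.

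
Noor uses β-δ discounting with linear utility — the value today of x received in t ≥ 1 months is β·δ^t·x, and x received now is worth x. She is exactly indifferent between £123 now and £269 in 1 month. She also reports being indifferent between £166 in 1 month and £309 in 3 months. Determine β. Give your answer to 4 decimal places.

The second indifference involves only future payoffs, so β cancels: β·δ^1·166 = β·δ^3·309, giving δ^2 = 166/309 = 0.53722, so δ = 0.73295.
Now use the now-vs-future pair: 123 = β·δ·269 gives β = 123/(0.73295·269) ≈ 0.6238.

β ≈ 0.6238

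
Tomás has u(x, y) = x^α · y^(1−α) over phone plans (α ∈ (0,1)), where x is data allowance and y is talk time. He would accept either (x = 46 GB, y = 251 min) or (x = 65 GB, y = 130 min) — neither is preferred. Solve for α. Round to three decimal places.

The Cobb–Douglas utilities coincide, so 46^α·251^(1−α) = 65^α·130^(1−α).
Taking logs: α·ln 46 + (1−α)·ln 251 = α·ln 65 + (1−α)·ln 130, i.e. α·-0.345746 = (1−α)·-0.657918.
Thus α·(-1.003664) = -0.657918, so α = -0.657918/-1.003664 ≈ 0.656.

α ≈ 0.656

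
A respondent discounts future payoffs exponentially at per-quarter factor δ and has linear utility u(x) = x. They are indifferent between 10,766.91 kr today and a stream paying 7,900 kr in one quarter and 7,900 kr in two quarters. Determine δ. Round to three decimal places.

Equating present values: 10766.91 = 7900δ + 7900δ².
Rearranged: 7900δ² + 7900δ − 10766.91 = 0.
The positive root is δ = [−7900 + √(7900² + 4·7900·10766.91)] / (2·7900) = (−7900 + 20066.000)/15800 ≈ 0.770.

δ ≈ 0.770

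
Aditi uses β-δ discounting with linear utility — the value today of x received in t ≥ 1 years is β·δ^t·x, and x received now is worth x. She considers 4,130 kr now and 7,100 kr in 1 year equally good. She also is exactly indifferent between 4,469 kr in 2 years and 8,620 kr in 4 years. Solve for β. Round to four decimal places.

Both payoffs in the second observation are in the future, so β drops out: δ^2·4469 = δ^4·8620 ⇒ δ^2 = 4469/8620 = 0.51845, so δ = 0.72003.
Substituting δ into 4130 = β·δ·7100: β = 4130/(5112.224) ≈ 0.8079.

β ≈ 0.8079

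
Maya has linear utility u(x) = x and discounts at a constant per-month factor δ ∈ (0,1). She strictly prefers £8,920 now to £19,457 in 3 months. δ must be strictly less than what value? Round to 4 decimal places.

δ < 0.7711

Comparing present values: 8920 > δ^3·19457.
Hence δ^3 < 8920/19457 = 0.45845, and x ↦ x^(1/3) is increasing on (0,∞).
δ < (8920/19457)^(1/3) ≈ 0.7711.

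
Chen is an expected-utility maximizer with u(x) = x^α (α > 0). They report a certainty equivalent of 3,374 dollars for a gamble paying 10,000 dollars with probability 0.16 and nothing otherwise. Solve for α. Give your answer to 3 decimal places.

The lottery's expected utility is 0.16·u(10000) + 0.84·u(0) = 0.16·10000^α (since u(0) = 0 for α > 0).
Indifference: 3374^α = 0.16·10000^α, so (3374/10000)^α = 0.16.
Take logs: α = ln 0.16 / ln(3374/10000) ≈ 1.68670.

α ≈ 1.687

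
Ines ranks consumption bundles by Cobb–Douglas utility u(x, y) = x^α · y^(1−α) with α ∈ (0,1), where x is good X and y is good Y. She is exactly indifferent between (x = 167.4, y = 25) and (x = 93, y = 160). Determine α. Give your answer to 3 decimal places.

α ≈ 0.760

Set the two utilities equal: 167.4^α·25^(1−α) = 93^α·160^(1−α).
(167.4/93)^α = (160/25)^(1−α); take logs: α·ln(167.4/93) = (1−α)·ln(160/25), i.e. α·0.587787 = (1−α)·1.856298.
Thus α·(2.444085) = 1.856298, so α = 1.856298/2.444085 ≈ 0.760.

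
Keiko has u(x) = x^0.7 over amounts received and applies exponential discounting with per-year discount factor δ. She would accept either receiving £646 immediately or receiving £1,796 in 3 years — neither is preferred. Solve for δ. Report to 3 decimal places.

Equating discounted utilities: u(646) = δ^3·u(1796) ⇒ δ^3 = u(646)/u(1796).
Since u(x) = x^0.7, δ^3 = (646/1796)^0.7 = 0.35969^0.7 = 0.48882.
Hence δ = (0.48882)^(1/3) = 0.78774.

δ ≈ 0.788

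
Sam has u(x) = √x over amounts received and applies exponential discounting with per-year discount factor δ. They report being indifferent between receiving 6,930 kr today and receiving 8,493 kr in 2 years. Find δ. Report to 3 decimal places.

Indifference means u(6930) = δ^2 · u(8493), so δ^2 = u(6930)/u(8493).
With u(x) = √x: δ^2 = √6930/√8493 = √(6930/8493) = 0.90331.
So δ = 0.90331^(1/2) ≈ 0.950.

δ ≈ 0.950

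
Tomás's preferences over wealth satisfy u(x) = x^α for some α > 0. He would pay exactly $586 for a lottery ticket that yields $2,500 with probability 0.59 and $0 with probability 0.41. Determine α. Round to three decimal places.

α ≈ 0.364

Since u(0) = 0, the lottery's EU is 0.59·2500^α.
Setting u(586) equal to that: 586^α = 0.59·2500^α ⇒ (586/2500)^α = 0.59.
α = ln(0.59) / ln(586/2500) = -0.527633/-1.450726 ≈ 0.364.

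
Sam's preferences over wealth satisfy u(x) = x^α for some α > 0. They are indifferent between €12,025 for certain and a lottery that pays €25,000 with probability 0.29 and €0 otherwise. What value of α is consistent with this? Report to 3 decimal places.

α ≈ 1.691

EU(lottery) = 0.29·25000^α + 0.71·0 = 0.29·25000^α.
Indifference: 12025^α = 0.29·25000^α, so (12025/25000)^α = 0.29.
α = ln(0.29) / ln(12025/25000) = -1.237874/-0.731888 ≈ 1.691.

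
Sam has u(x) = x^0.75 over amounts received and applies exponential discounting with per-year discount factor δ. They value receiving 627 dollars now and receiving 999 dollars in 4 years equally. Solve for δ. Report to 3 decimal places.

The payoff in 4 years is discounted by δ^4, so u(627) = δ^4·u(999) and δ^4 = u(627)/u(999).
Since u(x) = x^0.75, δ^4 = (627/999)^0.75 = 0.62763^0.75 = 0.70514.
Taking the 4th root: δ = 0.70514^(1/4) ≈ 0.916.

δ ≈ 0.916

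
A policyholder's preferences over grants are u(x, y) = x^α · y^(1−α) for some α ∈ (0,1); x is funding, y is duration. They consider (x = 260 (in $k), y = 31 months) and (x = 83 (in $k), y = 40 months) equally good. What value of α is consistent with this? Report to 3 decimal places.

Indifference: 260^α · 31^(1−α) = 83^α · 40^(1−α).
Taking logs: α·ln 260 + (1−α)·ln 31 = α·ln 83 + (1−α)·ln 40, i.e. α·1.141841 = (1−α)·0.254892.
So α/(1−α) = (0.254892)/(1.141841) = 0.223229, and α = 0.223229/1.223229 ≈ 0.182.

α ≈ 0.182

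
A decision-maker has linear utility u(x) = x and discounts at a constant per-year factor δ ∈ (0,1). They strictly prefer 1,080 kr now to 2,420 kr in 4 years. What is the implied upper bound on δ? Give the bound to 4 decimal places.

δ < 0.8173

The preference means 1080 > δ^4·2420.
So δ^4 < 1080/2420 = 0.44628; taking the 4th root of both positive sides preserves the inequality.
δ < (1080/2420)^(1/4) ≈ 0.8173.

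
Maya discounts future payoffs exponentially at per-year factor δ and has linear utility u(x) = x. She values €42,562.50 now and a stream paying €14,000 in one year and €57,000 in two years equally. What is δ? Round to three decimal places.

δ ≈ 0.750

Present value of the stream is 14000·δ + 57000·δ². Indifference gives 14000δ + 57000δ² = 42562.50.
That is, 57000δ² + 14000δ − 42562.50 = 0, a quadratic in δ.
δ = (−14000 + √(14000² + 4·57000·42562.50)) / (2·57000) = (−14000 + √9900250000.00) / 114000 ≈ 0.750.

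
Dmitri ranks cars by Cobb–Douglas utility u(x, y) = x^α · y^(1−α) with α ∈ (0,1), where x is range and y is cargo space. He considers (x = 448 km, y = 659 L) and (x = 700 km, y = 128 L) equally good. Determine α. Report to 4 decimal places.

α ≈ 0.7860

Set the two utilities equal: 448^α·659^(1−α) = 700^α·128^(1−α).
Taking logs: α·ln 448 + (1−α)·ln 659 = α·ln 700 + (1−α)·ln 128, i.e. α·-0.4462871 = (1−α)·-1.6386933.
With A = -0.4462871 and B = -1.6386933: α·A = (1−α)·B, so α = B/(A+B) = -1.6386933/-2.0849804 ≈ 0.7860.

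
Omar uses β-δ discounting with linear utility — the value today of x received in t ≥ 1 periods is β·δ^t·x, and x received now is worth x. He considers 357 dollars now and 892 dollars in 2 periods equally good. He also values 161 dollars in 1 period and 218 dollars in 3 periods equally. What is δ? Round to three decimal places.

Both payoffs in the second observation are in the future, so β drops out: δ^1·161 = δ^3·218 ⇒ δ^2 = 161/218 = 0.73853, so δ = 0.85938.

δ ≈ 0.859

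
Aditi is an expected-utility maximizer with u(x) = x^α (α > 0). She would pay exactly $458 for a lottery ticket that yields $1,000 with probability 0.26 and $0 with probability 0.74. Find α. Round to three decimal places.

The lottery's expected utility is 0.26·u(1000) + 0.74·u(0) = 0.26·1000^α (since u(0) = 0 for α > 0).
Equating: 458^α = 0.26·1000^α, i.e. 0.4580^α = 0.26.
Take logs: α = ln 0.26 / ln(458/1000) ≈ 1.72506.

α ≈ 1.725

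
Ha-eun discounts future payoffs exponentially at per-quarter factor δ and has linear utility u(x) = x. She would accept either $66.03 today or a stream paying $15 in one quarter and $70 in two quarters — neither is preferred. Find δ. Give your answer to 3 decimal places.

δ ≈ 0.870

Equating present values: 66.03 = 15δ + 70δ².
That is, 70δ² + 15δ − 66.03 = 0, a quadratic in δ.
δ = (−15 + √(15² + 4·70·66.03)) / (2·70) = (−15 + √18713.40) / 140 ≈ 0.870.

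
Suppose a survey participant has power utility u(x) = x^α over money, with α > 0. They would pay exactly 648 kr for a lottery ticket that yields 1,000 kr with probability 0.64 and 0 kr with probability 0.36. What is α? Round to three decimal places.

α ≈ 1.029

Since u(0) = 0, the lottery's EU is 0.64·1000^α.
Indifference: 648^α = 0.64·1000^α, so (648/1000)^α = 0.64.
Taking logs: α·ln(648/1000) = ln(0.64), so α = -0.446287 / -0.433865 ≈ 1.029.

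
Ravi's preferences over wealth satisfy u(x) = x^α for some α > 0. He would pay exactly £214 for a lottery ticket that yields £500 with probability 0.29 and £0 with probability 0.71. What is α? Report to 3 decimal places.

α ≈ 1.459

EU(lottery) = 0.29·500^α + 0.71·0 = 0.29·500^α.
Indifference: 214^α = 0.29·500^α, so (214/500)^α = 0.29.
Taking logs: α·ln(214/500) = ln(0.29), so α = -1.237874 / -0.848632 ≈ 1.459.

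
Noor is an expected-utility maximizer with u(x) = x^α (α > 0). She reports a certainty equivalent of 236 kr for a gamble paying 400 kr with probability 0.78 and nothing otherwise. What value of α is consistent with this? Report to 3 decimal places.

EU(lottery) = 0.78·400^α + 0.22·0 = 0.78·400^α.
Indifference: 236^α = 0.78·400^α, so (236/400)^α = 0.78.
Take logs: α = ln 0.78 / ln(236/400) ≈ 0.47090.

α ≈ 0.471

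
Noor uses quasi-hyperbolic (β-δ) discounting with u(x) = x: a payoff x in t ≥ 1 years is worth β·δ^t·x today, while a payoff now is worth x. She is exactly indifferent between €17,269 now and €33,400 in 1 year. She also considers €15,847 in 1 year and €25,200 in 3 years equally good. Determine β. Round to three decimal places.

From the later pair, β·δ^1·15847 = β·δ^3·25200; dividing through, δ^2 = 15847/25200 = 0.62885, so δ = 0.79300.
Substituting δ into 17269 = β·δ·33400: β = 17269/(26486.204) ≈ 0.652.

β ≈ 0.652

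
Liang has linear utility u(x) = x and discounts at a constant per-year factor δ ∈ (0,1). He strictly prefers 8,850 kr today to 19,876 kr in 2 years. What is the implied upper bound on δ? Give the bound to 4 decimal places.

δ < 0.6673

Comparing present values: 8850 > δ^2·19876.
Hence δ^2 < 8850/19876 = 0.44526, and x ↦ x^(1/2) is increasing on (0,∞).
δ < 0.44526^(1/2) = 0.6673.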